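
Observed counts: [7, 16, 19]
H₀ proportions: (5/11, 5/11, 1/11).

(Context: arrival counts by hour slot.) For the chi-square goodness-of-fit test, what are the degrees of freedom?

degrees of freedom = 2

df = k − 1 = 3 − 1 = 2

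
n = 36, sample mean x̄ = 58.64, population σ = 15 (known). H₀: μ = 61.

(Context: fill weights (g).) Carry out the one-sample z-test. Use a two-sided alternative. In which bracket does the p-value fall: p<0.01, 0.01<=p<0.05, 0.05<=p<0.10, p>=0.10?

p-value bracket: p>=0.10

SE = σ/√n = 15/√36 = 2.5000
z = (x̄−μ₀)/SE = (58.64−61)/2.5000 = -0.9440
p-value (two-sided) = 0.34517
→ bracket: p>=0.10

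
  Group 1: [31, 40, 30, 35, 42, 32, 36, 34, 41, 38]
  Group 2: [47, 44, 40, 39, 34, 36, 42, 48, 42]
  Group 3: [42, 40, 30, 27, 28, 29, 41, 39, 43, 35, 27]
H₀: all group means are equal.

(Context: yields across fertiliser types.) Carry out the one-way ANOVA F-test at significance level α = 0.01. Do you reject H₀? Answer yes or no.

Group means [35.90, 41.33, 34.64], grand mean 37.067
SSB = Σnᵢ(x̄ᵢ−x̄)² = 242.421; SSW = ΣΣ(x−x̄ᵢ)² = 763.445
MSB = 242.421/2 = 121.2106; MSW = 763.445/27 = 28.2758
F = MSB/MSW = 4.2867
df = (2, 27)
p-value (upper-tail) = 0.02417
At α=0.01: p ≥ α → fail to reject H₀

reject H₀: no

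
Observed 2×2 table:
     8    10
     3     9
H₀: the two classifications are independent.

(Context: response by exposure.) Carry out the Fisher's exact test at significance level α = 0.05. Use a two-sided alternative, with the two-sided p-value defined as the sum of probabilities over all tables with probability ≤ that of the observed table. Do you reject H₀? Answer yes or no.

Margins: r₁=18, r₂=12, c₁=11, c₂=19, n=30
p_obs = C(18,8)·C(12,3)/C(30,11); sum pmf over tables with pmf ≤ p_obs
p-value (two-sided) = 0.44248
At α=0.05: p ≥ α → fail to reject H₀

reject H₀: no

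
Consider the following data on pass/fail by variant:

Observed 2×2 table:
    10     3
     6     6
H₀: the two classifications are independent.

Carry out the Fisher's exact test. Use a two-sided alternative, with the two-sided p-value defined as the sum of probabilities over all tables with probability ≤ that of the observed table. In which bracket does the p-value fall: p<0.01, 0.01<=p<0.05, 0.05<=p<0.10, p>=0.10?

Margins: r₁=13, r₂=12, c₁=16, c₂=9, n=25
p_obs = C(13,10)·C(12,6)/C(25,16); sum pmf over tables with pmf ≤ p_obs
p-value (two-sided) = 0.22619
→ bracket: p>=0.10

p-value bracket: p>=0.10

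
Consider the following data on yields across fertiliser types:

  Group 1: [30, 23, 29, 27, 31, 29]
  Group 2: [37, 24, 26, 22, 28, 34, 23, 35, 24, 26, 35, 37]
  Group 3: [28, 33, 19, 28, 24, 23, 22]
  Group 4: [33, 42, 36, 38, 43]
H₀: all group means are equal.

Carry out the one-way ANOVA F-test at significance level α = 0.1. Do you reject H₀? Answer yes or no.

Group means [28.17, 29.25, 25.29, 38.40], grand mean 29.633
SSB = Σnᵢ(x̄ᵢ−x̄)² = 531.255; SSW = ΣΣ(x−x̄ᵢ)² = 619.712
MSB = 531.255/3 = 177.0849; MSW = 619.712/26 = 23.8351
F = MSB/MSW = 7.4296
df = (3, 26)
p-value (upper-tail) = 0.00095
At α=0.1: p < α → reject H₀

reject H₀: yes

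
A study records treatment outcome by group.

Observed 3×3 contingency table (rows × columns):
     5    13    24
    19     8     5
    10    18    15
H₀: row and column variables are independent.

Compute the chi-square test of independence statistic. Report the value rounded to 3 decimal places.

test statistic = 25.007

Row totals [42, 32, 43], col totals [34, 39, 44], n=117
χ² = (5−12.21)²/12.21 + (13−14.00)²/14.00 + (24−15.79)²/15.79 + (19−9.30)²/9.30 + (8−10.67)²/10.67 + (5−12.03)²/12.03 + (10−12.50)²/12.50 + (18−14.33)²/14.33 + (15−16.17)²/16.17 = 25.0067
df = 4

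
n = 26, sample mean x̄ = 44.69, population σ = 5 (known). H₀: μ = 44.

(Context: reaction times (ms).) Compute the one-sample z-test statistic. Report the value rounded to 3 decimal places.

test statistic = 0.704

SE = σ/√n = 5/√26 = 0.9806
z = (x̄−μ₀)/SE = (44.69−44)/0.9806 = 0.7037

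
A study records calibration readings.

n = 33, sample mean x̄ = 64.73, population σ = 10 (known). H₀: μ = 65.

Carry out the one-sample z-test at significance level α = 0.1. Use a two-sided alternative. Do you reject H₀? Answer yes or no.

reject H₀: no

SE = σ/√n = 10/√33 = 1.7408
z = (x̄−μ₀)/SE = (64.73−65)/1.7408 = -0.1551
p-value (two-sided) = 0.87674
At α=0.1: p ≥ α → fail to reject H₀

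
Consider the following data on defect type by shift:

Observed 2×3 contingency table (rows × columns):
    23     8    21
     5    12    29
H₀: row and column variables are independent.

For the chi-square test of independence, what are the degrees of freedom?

degrees of freedom = 2

df = (r−1)(c−1) = (2−1)·(3−1) = 2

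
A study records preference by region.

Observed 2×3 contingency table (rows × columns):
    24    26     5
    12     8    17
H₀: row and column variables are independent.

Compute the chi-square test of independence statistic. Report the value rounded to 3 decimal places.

Row totals [55, 37], col totals [36, 34, 22], n=92
χ² = (24−21.52)²/21.52 + (26−20.33)²/20.33 + (5−13.15)²/13.15 + (12−14.48)²/14.48 + (8−13.67)²/13.67 + (17−8.85)²/8.85 = 17.2120
df = 2

test statistic = 17.212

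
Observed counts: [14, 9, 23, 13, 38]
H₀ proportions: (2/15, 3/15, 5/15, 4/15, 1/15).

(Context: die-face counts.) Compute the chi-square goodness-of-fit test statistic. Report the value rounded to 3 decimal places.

test statistic = 168.523

n = 97; E_i = n·p_i = [12.93, 19.40, 32.33, 25.87, 6.47]
χ² = (14−12.93)²/12.93 + (9−19.40)²/19.40 + (23−32.33)²/32.33 + (13−25.87)²/25.87 + (38−6.47)²/6.47 = 168.5232
df = 4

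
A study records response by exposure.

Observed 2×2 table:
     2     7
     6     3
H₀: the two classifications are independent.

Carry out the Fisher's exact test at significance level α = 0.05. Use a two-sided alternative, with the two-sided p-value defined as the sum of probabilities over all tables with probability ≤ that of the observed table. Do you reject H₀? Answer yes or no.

Margins: r₁=9, r₂=9, c₁=8, c₂=10, n=18
p_obs = C(9,2)·C(9,6)/C(18,8); sum pmf over tables with pmf ≤ p_obs
p-value (two-sided) = 0.15343
At α=0.05: p ≥ α → fail to reject H₀

reject H₀: no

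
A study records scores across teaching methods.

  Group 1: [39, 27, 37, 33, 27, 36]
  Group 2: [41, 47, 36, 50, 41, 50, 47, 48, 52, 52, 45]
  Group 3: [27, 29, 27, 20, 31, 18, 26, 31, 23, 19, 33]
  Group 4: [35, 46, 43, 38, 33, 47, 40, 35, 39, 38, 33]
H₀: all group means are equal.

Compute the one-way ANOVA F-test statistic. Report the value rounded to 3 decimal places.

test statistic = 31.643

Group means [33.17, 46.27, 25.82, 38.82], grand mean 36.385
SSB = Σnᵢ(x̄ᵢ−x̄)² = 2430.943; SSW = ΣΣ(x−x̄ᵢ)² = 896.288
MSB = 2430.943/3 = 810.3143; MSW = 896.288/35 = 25.6082
F = MSB/MSW = 31.6427
df = (3, 35)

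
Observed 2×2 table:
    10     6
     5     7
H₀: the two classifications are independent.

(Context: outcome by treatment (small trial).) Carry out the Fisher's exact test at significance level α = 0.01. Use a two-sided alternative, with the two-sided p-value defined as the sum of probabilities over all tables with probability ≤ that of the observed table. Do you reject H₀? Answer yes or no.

reject H₀: no

Margins: r₁=16, r₂=12, c₁=15, c₂=13, n=28
p_obs = C(16,10)·C(12,5)/C(28,15); sum pmf over tables with pmf ≤ p_obs
p-value (two-sided) = 0.44545
At α=0.01: p ≥ α → fail to reject H₀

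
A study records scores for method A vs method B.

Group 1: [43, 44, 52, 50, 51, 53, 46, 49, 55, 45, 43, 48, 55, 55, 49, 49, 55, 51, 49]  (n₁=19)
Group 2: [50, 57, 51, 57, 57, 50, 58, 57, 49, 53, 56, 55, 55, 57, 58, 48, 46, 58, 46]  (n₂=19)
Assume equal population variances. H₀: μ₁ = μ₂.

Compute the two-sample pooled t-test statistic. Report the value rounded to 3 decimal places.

x̄₁=49.579, s₁=4.046, n₁=19
x̄₂=53.579, s₂=4.260, n₂=19
s_p² = [18·4.046² + 18·4.260²]/36 = 17.2573
SE = √(s_p²·(1/19+1/19)) = 1.3478
t = (49.579−53.579)/1.3478 = -2.9678
df = 36

test statistic = -2.968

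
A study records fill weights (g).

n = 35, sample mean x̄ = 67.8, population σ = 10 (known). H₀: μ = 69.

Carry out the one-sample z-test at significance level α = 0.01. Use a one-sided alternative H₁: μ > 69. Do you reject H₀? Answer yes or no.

SE = σ/√n = 10/√35 = 1.6903
z = (x̄−μ₀)/SE = (67.8−69)/1.6903 = -0.7099
p-value (one-sided, H₁ greater) = 0.76113
At α=0.01: p ≥ α → fail to reject H₀

reject H₀: no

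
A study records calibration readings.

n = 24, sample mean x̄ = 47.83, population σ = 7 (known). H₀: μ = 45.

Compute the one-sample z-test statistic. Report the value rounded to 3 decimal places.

SE = σ/√n = 7/√24 = 1.4289
z = (x̄−μ₀)/SE = (47.83−45)/1.4289 = 1.9806

test statistic = 1.981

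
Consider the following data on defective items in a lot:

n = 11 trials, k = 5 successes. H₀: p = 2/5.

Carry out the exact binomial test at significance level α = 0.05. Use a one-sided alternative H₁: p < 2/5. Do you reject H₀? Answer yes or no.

Exact binomial: n=11, k=5, p₀=2/5=0.4000
P(X≤5) from Σ C(n,i)·p₀^i·(1−p₀)^(n−i)
p-value (one-sided, H₁ less) = 0.75350
At α=0.05: p ≥ α → fail to reject H₀

reject H₀: no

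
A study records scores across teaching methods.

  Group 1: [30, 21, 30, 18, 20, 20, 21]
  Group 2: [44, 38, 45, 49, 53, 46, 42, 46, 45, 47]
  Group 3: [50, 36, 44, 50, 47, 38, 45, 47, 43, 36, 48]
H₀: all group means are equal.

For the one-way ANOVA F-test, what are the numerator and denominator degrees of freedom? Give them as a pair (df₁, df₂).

k = 3 groups, N = 28 total
df = (k−1, N−k) = (3−1, 28−3) = (2, 25)

degrees of freedom = [2, 25]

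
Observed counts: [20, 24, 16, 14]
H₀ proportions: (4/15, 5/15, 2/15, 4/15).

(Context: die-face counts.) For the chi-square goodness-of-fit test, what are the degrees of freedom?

degrees of freedom = 3

df = k − 1 = 4 − 1 = 3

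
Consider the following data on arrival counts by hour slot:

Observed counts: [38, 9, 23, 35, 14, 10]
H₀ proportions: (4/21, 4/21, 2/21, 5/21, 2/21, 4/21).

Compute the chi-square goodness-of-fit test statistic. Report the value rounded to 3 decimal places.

n = 129; E_i = n·p_i = [24.57, 24.57, 12.29, 30.71, 12.29, 24.57]
χ² = (38−24.57)²/24.57 + (9−24.57)²/24.57 + (23−12.29)²/12.29 + (35−30.71)²/30.71 + (14−12.29)²/12.29 + (10−24.57)²/24.57 = 36.0291
df = 5

test statistic = 36.029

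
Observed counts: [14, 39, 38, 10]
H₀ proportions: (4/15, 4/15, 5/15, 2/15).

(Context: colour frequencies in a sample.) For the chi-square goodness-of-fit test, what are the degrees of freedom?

df = k − 1 = 4 − 1 = 3

degrees of freedom = 3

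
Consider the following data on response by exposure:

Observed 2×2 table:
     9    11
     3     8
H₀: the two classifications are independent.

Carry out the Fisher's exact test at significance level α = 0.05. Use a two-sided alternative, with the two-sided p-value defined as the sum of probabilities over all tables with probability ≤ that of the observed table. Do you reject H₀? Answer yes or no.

Margins: r₁=20, r₂=11, c₁=12, c₂=19, n=31
p_obs = C(20,9)·C(11,3)/C(31,12); sum pmf over tables with pmf ≤ p_obs
p-value (two-sided) = 0.45164
At α=0.05: p ≥ α → fail to reject H₀

reject H₀: no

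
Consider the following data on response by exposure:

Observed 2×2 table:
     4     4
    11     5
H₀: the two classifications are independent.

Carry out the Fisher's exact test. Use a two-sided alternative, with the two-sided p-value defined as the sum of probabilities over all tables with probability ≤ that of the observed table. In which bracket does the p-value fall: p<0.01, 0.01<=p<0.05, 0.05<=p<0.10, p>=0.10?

p-value bracket: p>=0.10

Margins: r₁=8, r₂=16, c₁=15, c₂=9, n=24
p_obs = C(8,4)·C(16,11)/C(24,15); sum pmf over tables with pmf ≤ p_obs
p-value (two-sided) = 0.41203
→ bracket: p>=0.10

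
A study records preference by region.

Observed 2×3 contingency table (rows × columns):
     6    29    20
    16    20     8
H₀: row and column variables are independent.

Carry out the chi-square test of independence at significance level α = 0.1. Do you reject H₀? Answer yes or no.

reject H₀: yes

Row totals [55, 44], col totals [22, 49, 28], n=99
χ² = (6−12.22)²/12.22 + (29−27.22)²/27.22 + (20−15.56)²/15.56 + (16−9.78)²/9.78 + (20−21.78)²/21.78 + (8−12.44)²/12.44 = 10.2456
df = 2
p-value (upper-tail) = 0.00596
At α=0.1: p < α → reject H₀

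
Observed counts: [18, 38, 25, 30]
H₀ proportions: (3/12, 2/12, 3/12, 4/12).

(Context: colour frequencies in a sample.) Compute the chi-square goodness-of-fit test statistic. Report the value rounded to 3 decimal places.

test statistic = 25.577

n = 111; E_i = n·p_i = [27.75, 18.50, 27.75, 37.00]
χ² = (18−27.75)²/27.75 + (38−18.50)²/18.50 + (25−27.75)²/27.75 + (30−37.00)²/37.00 = 25.5766
df = 3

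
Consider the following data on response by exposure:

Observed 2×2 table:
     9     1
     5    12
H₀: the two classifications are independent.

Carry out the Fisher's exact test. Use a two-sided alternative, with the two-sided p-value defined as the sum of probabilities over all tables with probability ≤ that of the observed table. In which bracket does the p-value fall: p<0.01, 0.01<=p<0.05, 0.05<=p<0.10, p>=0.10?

Margins: r₁=10, r₂=17, c₁=14, c₂=13, n=27
p_obs = C(10,9)·C(17,5)/C(27,14); sum pmf over tables with pmf ≤ p_obs
p-value (two-sided) = 0.00442
→ bracket: p<0.01

p-value bracket: p<0.01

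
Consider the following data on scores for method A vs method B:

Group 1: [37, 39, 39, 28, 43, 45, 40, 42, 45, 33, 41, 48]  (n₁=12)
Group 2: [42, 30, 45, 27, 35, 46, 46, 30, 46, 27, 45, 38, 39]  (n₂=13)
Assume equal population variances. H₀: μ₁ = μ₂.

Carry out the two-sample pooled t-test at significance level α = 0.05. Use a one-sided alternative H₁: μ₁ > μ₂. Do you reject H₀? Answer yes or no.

reject H₀: no

x̄₁=40.000, s₁=5.494, n₁=12
x̄₂=38.154, s₂=7.559, n₂=13
s_p² = [11·5.494² + 12·7.559²]/23 = 44.2475
SE = √(s_p²·(1/12+1/13)) = 2.6629
t = (40.000−38.154)/2.6629 = 0.6933
df = 23
p-value (one-sided, H₁ greater) = 0.24753
At α=0.05: p ≥ α → fail to reject H₀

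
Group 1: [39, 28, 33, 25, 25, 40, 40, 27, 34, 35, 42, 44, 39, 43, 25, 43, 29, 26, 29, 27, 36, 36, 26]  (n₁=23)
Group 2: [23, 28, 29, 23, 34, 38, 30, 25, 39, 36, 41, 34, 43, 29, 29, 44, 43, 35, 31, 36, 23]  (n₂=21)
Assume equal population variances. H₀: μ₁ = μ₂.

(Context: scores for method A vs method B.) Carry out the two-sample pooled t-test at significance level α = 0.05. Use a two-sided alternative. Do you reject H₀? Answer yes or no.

x̄₁=33.522, s₁=6.768, n₁=23
x̄₂=33.000, s₂=6.782, n₂=21
s_p² = [22·6.768² + 20·6.782²]/42 = 45.8986
SE = √(s_p²·(1/23+1/21)) = 2.0448
t = (33.522−33.000)/2.0448 = 0.2552
df = 42
p-value (two-sided) = 0.79985
At α=0.05: p ≥ α → fail to reject H₀

reject H₀: no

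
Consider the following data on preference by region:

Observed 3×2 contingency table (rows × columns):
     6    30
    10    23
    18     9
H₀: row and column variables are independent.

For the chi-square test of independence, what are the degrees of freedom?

degrees of freedom = 2

df = (r−1)(c−1) = (3−1)·(2−1) = 2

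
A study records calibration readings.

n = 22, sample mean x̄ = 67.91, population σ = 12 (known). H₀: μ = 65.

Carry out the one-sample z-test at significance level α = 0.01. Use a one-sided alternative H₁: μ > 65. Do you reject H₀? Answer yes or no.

SE = σ/√n = 12/√22 = 2.5584
z = (x̄−μ₀)/SE = (67.91−65)/2.5584 = 1.1374
p-value (one-sided, H₁ greater) = 0.12768
At α=0.01: p ≥ α → fail to reject H₀

reject H₀: no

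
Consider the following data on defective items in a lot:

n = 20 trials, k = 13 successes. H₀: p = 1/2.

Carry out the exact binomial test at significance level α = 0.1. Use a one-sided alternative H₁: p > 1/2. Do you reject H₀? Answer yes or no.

reject H₀: no

Exact binomial: n=20, k=13, p₀=1/2=0.5000
P(X≥13) from Σ C(n,i)·p₀^i·(1−p₀)^(n−i)
p-value (one-sided, H₁ greater) = 0.13159
At α=0.1: p ≥ α → fail to reject H₀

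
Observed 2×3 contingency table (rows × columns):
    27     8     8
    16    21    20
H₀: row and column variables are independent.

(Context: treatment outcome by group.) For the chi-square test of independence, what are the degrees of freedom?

df = (r−1)(c−1) = (2−1)·(3−1) = 2

degrees of freedom = 2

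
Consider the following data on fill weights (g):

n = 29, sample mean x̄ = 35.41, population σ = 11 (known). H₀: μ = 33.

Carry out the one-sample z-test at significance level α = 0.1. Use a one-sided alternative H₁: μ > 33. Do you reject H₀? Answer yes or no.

SE = σ/√n = 11/√29 = 2.0426
z = (x̄−μ₀)/SE = (35.41−33)/2.0426 = 1.1798
p-value (one-sided, H₁ greater) = 0.11903
At α=0.1: p ≥ α → fail to reject H₀

reject H₀: no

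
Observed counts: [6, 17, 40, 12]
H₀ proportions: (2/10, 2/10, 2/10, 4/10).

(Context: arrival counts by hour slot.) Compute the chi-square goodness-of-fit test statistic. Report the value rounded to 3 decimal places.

n = 75; E_i = n·p_i = [15.00, 15.00, 15.00, 30.00]
χ² = (6−15.00)²/15.00 + (17−15.00)²/15.00 + (40−15.00)²/15.00 + (12−30.00)²/30.00 = 58.1333
df = 3

test statistic = 58.133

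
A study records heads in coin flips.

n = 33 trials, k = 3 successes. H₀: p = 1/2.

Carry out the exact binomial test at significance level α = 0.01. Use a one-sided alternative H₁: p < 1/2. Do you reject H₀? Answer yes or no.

Exact binomial: n=33, k=3, p₀=1/2=0.5000
P(X≤3) from Σ C(n,i)·p₀^i·(1−p₀)^(n−i)
p-value (one-sided, H₁ less) = 0.00000
At α=0.01: p < α → reject H₀

reject H₀: yes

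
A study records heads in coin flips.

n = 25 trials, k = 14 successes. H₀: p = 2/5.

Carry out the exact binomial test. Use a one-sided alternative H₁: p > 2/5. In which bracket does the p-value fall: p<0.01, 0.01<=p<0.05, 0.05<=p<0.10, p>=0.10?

p-value bracket: 0.05<=p<0.10

Exact binomial: n=25, k=14, p₀=2/5=0.4000
P(X≥14) from Σ C(n,i)·p₀^i·(1−p₀)^(n−i)
p-value (one-sided, H₁ greater) = 0.07780
→ bracket: 0.05<=p<0.10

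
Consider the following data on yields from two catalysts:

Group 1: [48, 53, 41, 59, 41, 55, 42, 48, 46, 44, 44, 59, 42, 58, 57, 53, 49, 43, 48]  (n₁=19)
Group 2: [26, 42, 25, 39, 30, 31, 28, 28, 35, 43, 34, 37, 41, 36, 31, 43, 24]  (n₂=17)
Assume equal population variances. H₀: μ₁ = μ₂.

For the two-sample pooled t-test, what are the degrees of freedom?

degrees of freedom = 34

df = n₁ + n₂ − 2 = 19 + 17 − 2 = 34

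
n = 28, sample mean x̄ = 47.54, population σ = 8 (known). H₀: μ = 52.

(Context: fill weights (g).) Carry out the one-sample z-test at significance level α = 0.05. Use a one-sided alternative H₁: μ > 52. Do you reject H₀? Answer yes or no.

reject H₀: no

SE = σ/√n = 8/√28 = 1.5119
z = (x̄−μ₀)/SE = (47.54−52)/1.5119 = -2.9500
p-value (one-sided, H₁ greater) = 0.99841
At α=0.05: p ≥ α → fail to reject H₀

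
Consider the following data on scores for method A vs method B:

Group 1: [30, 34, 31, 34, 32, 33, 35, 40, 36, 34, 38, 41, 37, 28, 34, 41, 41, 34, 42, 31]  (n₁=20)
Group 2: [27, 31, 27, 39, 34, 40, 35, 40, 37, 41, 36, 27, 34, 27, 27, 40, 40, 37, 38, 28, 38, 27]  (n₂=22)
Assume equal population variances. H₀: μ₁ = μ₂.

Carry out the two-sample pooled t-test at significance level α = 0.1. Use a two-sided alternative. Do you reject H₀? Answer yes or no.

reject H₀: no

x̄₁=35.300, s₁=4.092, n₁=20
x̄₂=34.091, s₂=5.398, n₂=22
s_p² = [19·4.092² + 21·5.398²]/40 = 23.2505
SE = √(s_p²·(1/20+1/22)) = 1.4898
t = (35.300−34.091)/1.4898 = 0.8116
df = 40
p-value (two-sided) = 0.42182
At α=0.1: p ≥ α → fail to reject H₀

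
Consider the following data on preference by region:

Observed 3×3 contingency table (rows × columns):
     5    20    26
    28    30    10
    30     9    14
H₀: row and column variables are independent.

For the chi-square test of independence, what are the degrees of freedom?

degrees of freedom = 4

df = (r−1)(c−1) = (3−1)·(3−1) = 4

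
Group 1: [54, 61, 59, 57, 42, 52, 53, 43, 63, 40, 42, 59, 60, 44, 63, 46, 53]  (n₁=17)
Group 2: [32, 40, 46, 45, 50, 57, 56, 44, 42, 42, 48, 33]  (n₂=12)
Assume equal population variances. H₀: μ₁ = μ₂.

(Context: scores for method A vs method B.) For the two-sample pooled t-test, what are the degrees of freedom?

df = n₁ + n₂ − 2 = 17 + 12 − 2 = 27

degrees of freedom = 27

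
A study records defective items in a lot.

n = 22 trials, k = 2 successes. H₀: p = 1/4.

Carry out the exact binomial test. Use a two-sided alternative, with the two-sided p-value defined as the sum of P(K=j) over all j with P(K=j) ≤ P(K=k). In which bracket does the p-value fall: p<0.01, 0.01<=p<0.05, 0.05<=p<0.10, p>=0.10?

Exact binomial: n=22, k=2, p₀=1/4=0.2500
P(X=j) = C(n,j)·p₀^j·(1−p₀)^(n−j); p = Σ P(X=j) over j with P(X=j) ≤ P(X=2)
p-value (two-sided) = 0.13524
→ bracket: p>=0.10

p-value bracket: p>=0.10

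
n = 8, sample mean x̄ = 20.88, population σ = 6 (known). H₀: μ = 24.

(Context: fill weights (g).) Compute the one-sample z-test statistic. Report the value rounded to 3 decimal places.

SE = σ/√n = 6/√8 = 2.1213
z = (x̄−μ₀)/SE = (20.88−24)/2.1213 = -1.4708

test statistic = -1.471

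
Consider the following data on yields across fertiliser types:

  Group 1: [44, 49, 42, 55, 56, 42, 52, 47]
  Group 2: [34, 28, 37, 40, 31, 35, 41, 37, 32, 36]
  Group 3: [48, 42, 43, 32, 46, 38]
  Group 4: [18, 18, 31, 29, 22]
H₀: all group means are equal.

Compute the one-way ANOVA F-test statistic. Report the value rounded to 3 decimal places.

test statistic = 25.206

Group means [48.38, 35.10, 41.50, 23.60], grand mean 38.103
SSB = Σnᵢ(x̄ᵢ−x̄)² = 2055.215; SSW = ΣΣ(x−x̄ᵢ)² = 679.475
MSB = 2055.215/3 = 685.0716; MSW = 679.475/25 = 27.1790
F = MSB/MSW = 25.2059
df = (3, 25)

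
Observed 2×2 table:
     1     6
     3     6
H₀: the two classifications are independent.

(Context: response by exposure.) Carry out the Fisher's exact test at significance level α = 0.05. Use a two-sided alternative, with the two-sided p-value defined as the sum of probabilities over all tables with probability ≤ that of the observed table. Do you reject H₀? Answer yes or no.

reject H₀: no

Margins: r₁=7, r₂=9, c₁=4, c₂=12, n=16
p_obs = C(7,1)·C(9,3)/C(16,4); sum pmf over tables with pmf ≤ p_obs
p-value (two-sided) = 0.58462
At α=0.05: p ≥ α → fail to reject H₀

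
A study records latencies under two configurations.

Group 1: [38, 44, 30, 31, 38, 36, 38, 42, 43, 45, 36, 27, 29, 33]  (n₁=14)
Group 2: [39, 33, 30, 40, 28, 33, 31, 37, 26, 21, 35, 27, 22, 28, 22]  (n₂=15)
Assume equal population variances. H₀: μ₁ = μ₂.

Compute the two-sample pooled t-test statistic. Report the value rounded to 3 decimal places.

test statistic = 2.848

x̄₁=36.429, s₁=5.814, n₁=14
x̄₂=30.133, s₂=6.069, n₂=15
s_p² = [13·5.814² + 14·6.069²]/27 = 35.3764
SE = √(s_p²·(1/14+1/15)) = 2.2103
t = (36.429−30.133)/2.2103 = 2.8482
df = 27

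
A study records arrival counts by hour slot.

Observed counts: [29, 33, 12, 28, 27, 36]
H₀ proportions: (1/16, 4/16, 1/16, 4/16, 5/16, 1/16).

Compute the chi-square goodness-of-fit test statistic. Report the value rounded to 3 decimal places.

n = 165; E_i = n·p_i = [10.31, 41.25, 10.31, 41.25, 51.56, 10.31]
χ² = (29−10.31)²/10.31 + (33−41.25)²/41.25 + (12−10.31)²/10.31 + (28−41.25)²/41.25 + (27−51.56)²/51.56 + (36−10.31)²/10.31 = 115.7321
df = 5

test statistic = 115.732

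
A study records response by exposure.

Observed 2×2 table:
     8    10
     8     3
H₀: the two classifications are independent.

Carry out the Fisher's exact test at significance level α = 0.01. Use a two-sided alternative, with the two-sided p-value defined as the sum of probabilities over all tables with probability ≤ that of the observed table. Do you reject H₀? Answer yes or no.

Margins: r₁=18, r₂=11, c₁=16, c₂=13, n=29
p_obs = C(18,8)·C(11,8)/C(29,16); sum pmf over tables with pmf ≤ p_obs
p-value (two-sided) = 0.24903
At α=0.01: p ≥ α → fail to reject H₀

reject H₀: no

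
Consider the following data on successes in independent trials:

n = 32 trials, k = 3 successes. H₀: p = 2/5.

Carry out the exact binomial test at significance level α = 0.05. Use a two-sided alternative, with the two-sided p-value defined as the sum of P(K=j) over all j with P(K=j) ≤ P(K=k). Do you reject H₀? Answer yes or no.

Exact binomial: n=32, k=3, p₀=2/5=0.4000
P(X=j) = C(n,j)·p₀^j·(1−p₀)^(n−j); p = Σ P(X=j) over j with P(X=j) ≤ P(X=3)
p-value (two-sided) = 0.00020
At α=0.05: p < α → reject H₀

reject H₀: yes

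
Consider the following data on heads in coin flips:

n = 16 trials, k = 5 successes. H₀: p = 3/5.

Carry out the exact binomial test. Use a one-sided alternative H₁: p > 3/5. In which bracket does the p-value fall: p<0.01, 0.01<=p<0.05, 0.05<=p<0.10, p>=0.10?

Exact binomial: n=16, k=5, p₀=3/5=0.6000
P(X≥5) from Σ C(n,i)·p₀^i·(1−p₀)^(n−i)
p-value (one-sided, H₁ greater) = 0.99510
→ bracket: p>=0.10

p-value bracket: p>=0.10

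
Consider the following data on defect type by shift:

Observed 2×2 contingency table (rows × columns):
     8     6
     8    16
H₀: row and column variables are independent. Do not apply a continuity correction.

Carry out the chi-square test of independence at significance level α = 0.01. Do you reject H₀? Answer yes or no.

Row totals [14, 24], col totals [16, 22], n=38
χ² = (8−5.89)²/5.89 + (6−8.11)²/8.11 + (8−10.11)²/10.11 + (16−13.89)²/13.89 = 2.0563
df = 1
p-value (upper-tail) = 0.15158
At α=0.01: p ≥ α → fail to reject H₀

reject H₀: no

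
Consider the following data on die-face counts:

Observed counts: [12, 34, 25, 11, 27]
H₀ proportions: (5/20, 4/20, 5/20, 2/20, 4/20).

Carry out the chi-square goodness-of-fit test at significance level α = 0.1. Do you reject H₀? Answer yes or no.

n = 109; E_i = n·p_i = [27.25, 21.80, 27.25, 10.90, 21.80]
χ² = (12−27.25)²/27.25 + (34−21.80)²/21.80 + (25−27.25)²/27.25 + (11−10.90)²/10.90 + (27−21.80)²/21.80 = 16.7890
df = 4
p-value (upper-tail) = 0.00212
At α=0.1: p < α → reject H₀

reject H₀: yes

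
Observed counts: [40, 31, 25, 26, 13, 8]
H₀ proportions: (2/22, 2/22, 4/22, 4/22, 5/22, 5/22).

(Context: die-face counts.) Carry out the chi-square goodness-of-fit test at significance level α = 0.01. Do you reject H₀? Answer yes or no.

reject H₀: yes

n = 143; E_i = n·p_i = [13.00, 13.00, 26.00, 26.00, 32.50, 32.50]
χ² = (40−13.00)²/13.00 + (31−13.00)²/13.00 + (25−26.00)²/26.00 + (26−26.00)²/26.00 + (13−32.50)²/32.50 + (8−32.50)²/32.50 = 111.2077
df = 5
p-value (upper-tail) = 0.00000
At α=0.01: p < α → reject H₀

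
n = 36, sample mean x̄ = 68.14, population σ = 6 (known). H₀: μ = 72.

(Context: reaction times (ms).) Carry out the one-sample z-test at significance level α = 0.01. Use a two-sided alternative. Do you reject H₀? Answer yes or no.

reject H₀: yes

SE = σ/√n = 6/√36 = 1.0000
z = (x̄−μ₀)/SE = (68.14−72)/1.0000 = -3.8600
p-value (two-sided) = 0.00011
At α=0.01: p < α → reject H₀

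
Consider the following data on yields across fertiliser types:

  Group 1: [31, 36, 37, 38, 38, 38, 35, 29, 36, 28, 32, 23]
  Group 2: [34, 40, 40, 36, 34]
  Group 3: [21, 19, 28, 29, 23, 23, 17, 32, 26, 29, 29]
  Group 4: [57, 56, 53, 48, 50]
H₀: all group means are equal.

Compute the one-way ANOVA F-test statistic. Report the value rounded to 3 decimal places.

Group means [33.42, 36.80, 25.09, 52.80], grand mean 34.091
SSB = Σnᵢ(x̄ᵢ−x̄)² = 2683.302; SSW = ΣΣ(x−x̄ᵢ)² = 583.426
MSB = 2683.302/3 = 894.4338; MSW = 583.426/29 = 20.1181
F = MSB/MSW = 44.4591
df = (3, 29)

test statistic = 44.459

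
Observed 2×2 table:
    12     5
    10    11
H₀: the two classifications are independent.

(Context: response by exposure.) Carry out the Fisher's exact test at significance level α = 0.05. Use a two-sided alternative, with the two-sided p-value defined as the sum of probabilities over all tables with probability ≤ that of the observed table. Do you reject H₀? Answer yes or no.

Margins: r₁=17, r₂=21, c₁=22, c₂=16, n=38
p_obs = C(17,12)·C(21,10)/C(38,22); sum pmf over tables with pmf ≤ p_obs
p-value (two-sided) = 0.19716
At α=0.05: p ≥ α → fail to reject H₀

reject H₀: no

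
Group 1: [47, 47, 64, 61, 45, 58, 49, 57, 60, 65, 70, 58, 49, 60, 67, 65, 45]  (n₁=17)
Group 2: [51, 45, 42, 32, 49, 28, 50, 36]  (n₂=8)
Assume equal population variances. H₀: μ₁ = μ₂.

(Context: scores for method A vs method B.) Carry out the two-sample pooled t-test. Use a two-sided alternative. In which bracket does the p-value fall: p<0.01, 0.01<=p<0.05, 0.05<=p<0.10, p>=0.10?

x̄₁=56.882, s₁=8.283, n₁=17
x̄₂=41.625, s₂=8.733, n₂=8
s_p² = [16·8.283² + 7·8.733²]/23 = 70.9409
SE = √(s_p²·(1/17+1/8)) = 3.6112
t = (56.882−41.625)/3.6112 = 4.2250
df = 23
p-value (two-sided) = 0.00032
→ bracket: p<0.01

p-value bracket: p<0.01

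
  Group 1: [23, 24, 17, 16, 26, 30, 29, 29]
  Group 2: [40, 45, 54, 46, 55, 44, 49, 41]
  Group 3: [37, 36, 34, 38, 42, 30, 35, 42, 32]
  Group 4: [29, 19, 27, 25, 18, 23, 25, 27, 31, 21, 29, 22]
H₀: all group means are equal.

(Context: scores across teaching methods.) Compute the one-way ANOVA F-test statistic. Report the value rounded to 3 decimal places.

Group means [24.25, 46.75, 36.22, 24.67], grand mean 32.162
SSB = Σnᵢ(x̄ᵢ−x̄)² = 3025.805; SSW = ΣΣ(x−x̄ᵢ)² = 741.222
MSB = 3025.805/3 = 1008.6016; MSW = 741.222/33 = 22.4613
F = MSB/MSW = 44.9040
df = (3, 33)

test statistic = 44.904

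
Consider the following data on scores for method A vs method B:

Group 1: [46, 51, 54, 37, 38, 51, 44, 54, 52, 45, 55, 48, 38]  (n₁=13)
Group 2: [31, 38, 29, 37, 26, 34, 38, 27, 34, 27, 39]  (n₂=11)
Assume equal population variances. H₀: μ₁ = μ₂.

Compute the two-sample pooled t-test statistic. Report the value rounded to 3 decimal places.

test statistic = 6.072

x̄₁=47.154, s₁=6.427, n₁=13
x̄₂=32.727, s₂=4.941, n₂=11
s_p² = [12·6.427² + 10·4.941²]/22 = 33.6306
SE = √(s_p²·(1/13+1/11)) = 2.3758
t = (47.154−32.727)/2.3758 = 6.0724
df = 22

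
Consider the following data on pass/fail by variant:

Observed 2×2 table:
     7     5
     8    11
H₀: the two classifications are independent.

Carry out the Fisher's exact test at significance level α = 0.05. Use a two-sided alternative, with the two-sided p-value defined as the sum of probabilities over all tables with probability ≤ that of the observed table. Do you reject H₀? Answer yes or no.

reject H₀: no

Margins: r₁=12, r₂=19, c₁=15, c₂=16, n=31
p_obs = C(12,7)·C(19,8)/C(31,15); sum pmf over tables with pmf ≤ p_obs
p-value (two-sided) = 0.47255
At α=0.05: p ≥ α → fail to reject H₀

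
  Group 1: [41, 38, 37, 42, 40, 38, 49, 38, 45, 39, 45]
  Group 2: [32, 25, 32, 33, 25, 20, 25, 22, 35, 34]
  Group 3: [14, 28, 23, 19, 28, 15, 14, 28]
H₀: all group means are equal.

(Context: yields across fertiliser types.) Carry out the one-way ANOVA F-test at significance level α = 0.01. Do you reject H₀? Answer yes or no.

Group means [41.09, 28.30, 21.12], grand mean 31.172
SSB = Σnᵢ(x̄ᵢ−x̄)² = 1972.254; SSW = ΣΣ(x−x̄ᵢ)² = 701.884
MSB = 1972.254/2 = 986.1269; MSW = 701.884/26 = 26.9955
F = MSB/MSW = 36.5293
df = (2, 26)
p-value (upper-tail) = 0.00000
At α=0.01: p < α → reject H₀

reject H₀: yes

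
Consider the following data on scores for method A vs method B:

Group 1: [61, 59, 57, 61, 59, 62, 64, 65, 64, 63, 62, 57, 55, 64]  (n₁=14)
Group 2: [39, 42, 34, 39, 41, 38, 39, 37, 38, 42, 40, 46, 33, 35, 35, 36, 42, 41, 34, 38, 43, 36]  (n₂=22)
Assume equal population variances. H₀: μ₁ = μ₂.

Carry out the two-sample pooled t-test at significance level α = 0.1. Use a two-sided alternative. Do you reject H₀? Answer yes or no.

x̄₁=60.929, s₁=3.100, n₁=14
x̄₂=38.545, s₂=3.377, n₂=22
s_p² = [13·3.100² + 21·3.377²]/34 = 10.7172
SE = √(s_p²·(1/14+1/22)) = 1.1192
t = (60.929−38.545)/1.1192 = 19.9988
df = 34
p-value (two-sided) = 0.00000
At α=0.1: p < α → reject H₀

reject H₀: yes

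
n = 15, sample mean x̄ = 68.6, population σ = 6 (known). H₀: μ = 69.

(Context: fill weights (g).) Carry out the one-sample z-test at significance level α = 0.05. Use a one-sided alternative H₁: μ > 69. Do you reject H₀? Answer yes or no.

SE = σ/√n = 6/√15 = 1.5492
z = (x̄−μ₀)/SE = (68.6−69)/1.5492 = -0.2582
p-value (one-sided, H₁ greater) = 0.60187
At α=0.05: p ≥ α → fail to reject H₀

reject H₀: no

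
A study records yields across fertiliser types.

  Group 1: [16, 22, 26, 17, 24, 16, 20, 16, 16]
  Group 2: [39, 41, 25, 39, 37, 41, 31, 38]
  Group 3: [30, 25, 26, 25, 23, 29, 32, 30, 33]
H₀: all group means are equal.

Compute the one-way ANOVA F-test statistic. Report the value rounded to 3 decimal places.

Group means [19.22, 36.38, 28.11], grand mean 27.577
SSB = Σnᵢ(x̄ᵢ−x̄)² = 1250.027; SSW = ΣΣ(x−x̄ᵢ)² = 438.319
MSB = 1250.027/2 = 625.0134; MSW = 438.319/23 = 19.0574
F = MSB/MSW = 32.7964
df = (2, 23)

test statistic = 32.796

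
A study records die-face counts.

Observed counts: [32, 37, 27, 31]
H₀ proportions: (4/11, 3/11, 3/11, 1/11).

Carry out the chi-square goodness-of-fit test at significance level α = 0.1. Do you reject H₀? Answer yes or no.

n = 127; E_i = n·p_i = [46.18, 34.64, 34.64, 11.55]
χ² = (32−46.18)²/46.18 + (37−34.64)²/34.64 + (27−34.64)²/34.64 + (31−11.55)²/11.55 = 38.9816
df = 3
p-value (upper-tail) = 0.00000
At α=0.1: p < α → reject H₀

reject H₀: yes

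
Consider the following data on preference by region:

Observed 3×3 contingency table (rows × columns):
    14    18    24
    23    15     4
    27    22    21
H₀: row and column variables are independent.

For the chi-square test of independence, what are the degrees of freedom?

degrees of freedom = 4

df = (r−1)(c−1) = (3−1)·(3−1) = 4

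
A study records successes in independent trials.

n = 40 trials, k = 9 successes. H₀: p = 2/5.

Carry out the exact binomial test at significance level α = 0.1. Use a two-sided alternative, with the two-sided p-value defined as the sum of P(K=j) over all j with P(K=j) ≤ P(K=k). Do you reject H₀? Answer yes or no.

reject H₀: yes

Exact binomial: n=40, k=9, p₀=2/5=0.4000
P(X=j) = C(n,j)·p₀^j·(1−p₀)^(n−j); p = Σ P(X=j) over j with P(X=j) ≤ P(X=9)
p-value (two-sided) = 0.02391
At α=0.1: p < α → reject H₀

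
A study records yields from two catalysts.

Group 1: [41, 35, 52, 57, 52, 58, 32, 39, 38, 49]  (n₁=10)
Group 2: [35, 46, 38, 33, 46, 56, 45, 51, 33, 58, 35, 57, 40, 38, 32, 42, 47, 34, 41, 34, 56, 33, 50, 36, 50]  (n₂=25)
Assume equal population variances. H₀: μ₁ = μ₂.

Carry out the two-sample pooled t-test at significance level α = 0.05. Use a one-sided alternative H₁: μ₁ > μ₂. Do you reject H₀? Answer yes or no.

x̄₁=45.300, s₁=9.405, n₁=10
x̄₂=42.640, s₂=8.611, n₂=25
s_p² = [9·9.405² + 24·8.611²]/33 = 78.0564
SE = √(s_p²·(1/10+1/25)) = 3.3057
t = (45.300−42.640)/3.3057 = 0.8047
df = 33
p-value (one-sided, H₁ greater) = 0.21339
At α=0.05: p ≥ α → fail to reject H₀

reject H₀: no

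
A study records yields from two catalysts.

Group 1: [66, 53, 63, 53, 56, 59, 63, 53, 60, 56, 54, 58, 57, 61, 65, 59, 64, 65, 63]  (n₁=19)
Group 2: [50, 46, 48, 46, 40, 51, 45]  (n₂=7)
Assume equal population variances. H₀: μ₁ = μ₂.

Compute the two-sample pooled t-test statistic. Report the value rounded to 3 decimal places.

x̄₁=59.368, s₁=4.425, n₁=19
x̄₂=46.571, s₂=3.645, n₂=7
s_p² = [18·4.425² + 6·3.645²]/24 = 18.0056
SE = √(s_p²·(1/19+1/7)) = 1.8761
t = (59.368−46.571)/1.8761 = 6.8209
df = 24

test statistic = 6.821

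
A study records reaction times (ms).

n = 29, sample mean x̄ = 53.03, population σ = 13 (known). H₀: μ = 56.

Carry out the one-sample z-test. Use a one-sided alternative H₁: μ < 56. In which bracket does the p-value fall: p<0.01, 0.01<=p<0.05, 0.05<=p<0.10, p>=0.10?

p-value bracket: p>=0.10

SE = σ/√n = 13/√29 = 2.4140
z = (x̄−μ₀)/SE = (53.03−56)/2.4140 = -1.2303
p-value (one-sided, H₁ less) = 0.10929
→ bracket: p>=0.10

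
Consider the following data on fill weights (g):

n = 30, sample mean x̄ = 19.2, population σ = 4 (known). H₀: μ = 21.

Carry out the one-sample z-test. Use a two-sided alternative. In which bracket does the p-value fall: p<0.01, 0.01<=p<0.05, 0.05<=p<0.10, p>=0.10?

p-value bracket: 0.01<=p<0.05

SE = σ/√n = 4/√30 = 0.7303
z = (x̄−μ₀)/SE = (19.2−21)/0.7303 = -2.4648
p-value (two-sided) = 0.01371
→ bracket: 0.01<=p<0.05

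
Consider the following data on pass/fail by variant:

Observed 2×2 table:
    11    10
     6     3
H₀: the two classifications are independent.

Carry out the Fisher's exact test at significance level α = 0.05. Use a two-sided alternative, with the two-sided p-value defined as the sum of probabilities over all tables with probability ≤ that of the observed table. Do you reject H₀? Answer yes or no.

Margins: r₁=21, r₂=9, c₁=17, c₂=13, n=30
p_obs = C(21,11)·C(9,6)/C(30,17); sum pmf over tables with pmf ≤ p_obs
p-value (two-sided) = 0.69075
At α=0.05: p ≥ α → fail to reject H₀

reject H₀: no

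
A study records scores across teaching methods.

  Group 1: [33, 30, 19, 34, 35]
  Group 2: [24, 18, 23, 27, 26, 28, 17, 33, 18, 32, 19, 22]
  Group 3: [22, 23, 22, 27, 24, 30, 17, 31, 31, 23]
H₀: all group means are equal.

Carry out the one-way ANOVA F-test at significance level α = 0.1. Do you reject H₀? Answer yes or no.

reject H₀: no

Group means [30.20, 23.92, 25.00], grand mean 25.481
SSB = Σnᵢ(x̄ᵢ−x̄)² = 143.024; SSW = ΣΣ(x−x̄ᵢ)² = 687.717
MSB = 143.024/2 = 71.5120; MSW = 687.717/24 = 28.6549
F = MSB/MSW = 2.4956
df = (2, 24)
p-value (upper-tail) = 0.10359
At α=0.1: p ≥ α → fail to reject H₀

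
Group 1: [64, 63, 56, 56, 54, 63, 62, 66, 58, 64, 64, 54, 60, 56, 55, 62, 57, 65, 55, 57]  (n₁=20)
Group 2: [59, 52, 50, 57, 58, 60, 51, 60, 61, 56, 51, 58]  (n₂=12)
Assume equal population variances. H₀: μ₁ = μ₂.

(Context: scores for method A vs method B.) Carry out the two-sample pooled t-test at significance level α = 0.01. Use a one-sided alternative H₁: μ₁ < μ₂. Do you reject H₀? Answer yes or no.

x̄₁=59.550, s₁=4.123, n₁=20
x̄₂=56.083, s₂=4.010, n₂=12
s_p² = [19·4.123² + 11·4.010²]/30 = 16.6622
SE = √(s_p²·(1/20+1/12)) = 1.4905
t = (59.550−56.083)/1.4905 = 2.3258
df = 30
p-value (one-sided, H₁ less) = 0.98651
At α=0.01: p ≥ α → fail to reject H₀

reject H₀: no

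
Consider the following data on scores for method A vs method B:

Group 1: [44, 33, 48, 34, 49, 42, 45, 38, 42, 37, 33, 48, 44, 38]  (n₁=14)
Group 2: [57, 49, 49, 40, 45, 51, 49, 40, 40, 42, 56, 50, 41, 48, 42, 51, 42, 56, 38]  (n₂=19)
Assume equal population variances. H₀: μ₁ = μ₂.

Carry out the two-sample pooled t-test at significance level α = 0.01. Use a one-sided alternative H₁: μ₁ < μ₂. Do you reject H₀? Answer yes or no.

reject H₀: yes

x̄₁=41.071, s₁=5.609, n₁=14
x̄₂=46.632, s₂=6.039, n₂=19
s_p² = [13·5.609² + 18·6.039²]/31 = 34.3661
SE = √(s_p²·(1/14+1/19)) = 2.0648
t = (41.071−46.632)/2.0648 = -2.6928
df = 31
p-value (one-sided, H₁ less) = 0.00566
At α=0.01: p < α → reject H₀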